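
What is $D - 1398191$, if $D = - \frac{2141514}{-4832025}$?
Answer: $- \frac{2252030575087}{1610675} \approx -1.3982 \cdot 10^{6}$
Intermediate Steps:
$D = \frac{713838}{1610675}$ ($D = \left(-2141514\right) \left(- \frac{1}{4832025}\right) = \frac{713838}{1610675} \approx 0.44319$)
$D - 1398191 = \frac{713838}{1610675} - 1398191 = - \frac{2252030575087}{1610675}$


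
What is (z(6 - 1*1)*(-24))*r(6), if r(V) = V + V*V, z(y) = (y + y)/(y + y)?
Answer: -1008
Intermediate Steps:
z(y) = 1 (z(y) = (2*y)/((2*y)) = (2*y)*(1/(2*y)) = 1)
r(V) = V + V²
(z(6 - 1*1)*(-24))*r(6) = (1*(-24))*(6*(1 + 6)) = -144*7 = -24*42 = -1008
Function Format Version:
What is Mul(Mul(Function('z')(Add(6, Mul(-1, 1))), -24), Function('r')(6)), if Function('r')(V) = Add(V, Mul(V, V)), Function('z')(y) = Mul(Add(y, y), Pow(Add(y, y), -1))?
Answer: -1008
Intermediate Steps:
Function('z')(y) = 1 (Function('z')(y) = Mul(Mul(2, y), Pow(Mul(2, y), -1)) = Mul(Mul(2, y), Mul(Rational(1, 2), Pow(y, -1))) = 1)
Function('r')(V) = Add(V, Pow(V, 2))
Mul(Mul(Function('z')(Add(6, Mul(-1, 1))), -24), Function('r')(6)) = Mul(Mul(1, -24), Mul(6, Add(1, 6))) = Mul(-24, Mul(6, 7)) = Mul(-24, 42) = -1008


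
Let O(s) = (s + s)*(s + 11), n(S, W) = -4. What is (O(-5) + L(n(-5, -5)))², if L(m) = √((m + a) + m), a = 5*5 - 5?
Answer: 3612 - 240*√3 ≈ 3196.3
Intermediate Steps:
a = 20 (a = 25 - 5 = 20)
L(m) = √(20 + 2*m) (L(m) = √((m + 20) + m) = √((20 + m) + m) = √(20 + 2*m))
O(s) = 2*s*(11 + s) (O(s) = (2*s)*(11 + s) = 2*s*(11 + s))
(O(-5) + L(n(-5, -5)))² = (2*(-5)*(11 - 5) + √(20 + 2*(-4)))² = (2*(-5)*6 + √(20 - 8))² = (-60 + √12)² = (-60 + 2*√3)²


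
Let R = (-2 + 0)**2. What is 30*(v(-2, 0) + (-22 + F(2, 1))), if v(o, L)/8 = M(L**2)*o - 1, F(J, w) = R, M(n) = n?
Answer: -780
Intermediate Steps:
R = 4 (R = (-2)**2 = 4)
F(J, w) = 4
v(o, L) = -8 + 8*o*L**2 (v(o, L) = 8*(L**2*o - 1) = 8*(o*L**2 - 1) = 8*(-1 + o*L**2) = -8 + 8*o*L**2)
30*(v(-2, 0) + (-22 + F(2, 1))) = 30*((-8 + 8*(-2)*0**2) + (-22 + 4)) = 30*((-8 + 8*(-2)*0) - 18) = 30*((-8 + 0) - 18) = 30*(-8 - 18) = 30*(-26) = -780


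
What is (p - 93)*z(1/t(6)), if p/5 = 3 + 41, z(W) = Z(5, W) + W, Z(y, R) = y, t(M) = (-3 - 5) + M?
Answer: 1143/2 ≈ 571.50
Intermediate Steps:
t(M) = -8 + M
z(W) = 5 + W
p = 220 (p = 5*(3 + 41) = 5*44 = 220)
(p - 93)*z(1/t(6)) = (220 - 93)*(5 + 1/(-8 + 6)) = 127*(5 + 1/(-2)) = 127*(5 - 1/2) = 127*(9/2) = 1143/2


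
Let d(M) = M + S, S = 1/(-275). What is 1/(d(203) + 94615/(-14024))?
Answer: 3856600/756856651 ≈ 0.0050955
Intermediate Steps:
S = -1/275 ≈ -0.0036364
d(M) = -1/275 + M (d(M) = M - 1/275 = -1/275 + M)
1/(d(203) + 94615/(-14024)) = 1/((-1/275 + 203) + 94615/(-14024)) = 1/(55824/275 + 94615*(-1/14024)) = 1/(55824/275 - 94615/14024) = 1/(756856651/3856600) = 3856600/756856651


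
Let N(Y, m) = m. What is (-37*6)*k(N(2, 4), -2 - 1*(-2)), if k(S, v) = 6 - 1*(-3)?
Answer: -1998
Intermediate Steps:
k(S, v) = 9 (k(S, v) = 6 + 3 = 9)
(-37*6)*k(N(2, 4), -2 - 1*(-2)) = -37*6*9 = -222*9 = -1998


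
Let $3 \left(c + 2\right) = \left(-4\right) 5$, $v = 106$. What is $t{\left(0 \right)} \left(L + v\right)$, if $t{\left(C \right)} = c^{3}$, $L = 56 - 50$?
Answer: $- \frac{1968512}{27} \approx -72908.0$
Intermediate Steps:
$L = 6$
$c = - \frac{26}{3}$ ($c = -2 + \frac{\left(-4\right) 5}{3} = -2 + \frac{1}{3} \left(-20\right) = -2 - \frac{20}{3} = - \frac{26}{3} \approx -8.6667$)
$t{\left(C \right)} = - \frac{17576}{27}$ ($t{\left(C \right)} = \left(- \frac{26}{3}\right)^{3} = - \frac{17576}{27}$)
$t{\left(0 \right)} \left(L + v\right) = - \frac{17576 \left(6 + 106\right)}{27} = \left(- \frac{17576}{27}\right) 112 = - \frac{1968512}{27}$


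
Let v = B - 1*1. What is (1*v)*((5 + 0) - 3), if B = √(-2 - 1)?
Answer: -2 + 2*I*√3 ≈ -2.0 + 3.4641*I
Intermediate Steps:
B = I*√3 (B = √(-3) = I*√3 ≈ 1.732*I)
v = -1 + I*√3 (v = I*√3 - 1*1 = I*√3 - 1 = -1 + I*√3 ≈ -1.0 + 1.732*I)
(1*v)*((5 + 0) - 3) = (1*(-1 + I*√3))*((5 + 0) - 3) = (-1 + I*√3)*(5 - 3) = (-1 + I*√3)*2 = -2 + 2*I*√3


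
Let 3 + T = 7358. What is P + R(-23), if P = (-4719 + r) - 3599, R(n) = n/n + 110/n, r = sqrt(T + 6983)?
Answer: -191401/23 + sqrt(14338) ≈ -8202.0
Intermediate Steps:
T = 7355 (T = -3 + 7358 = 7355)
r = sqrt(14338) (r = sqrt(7355 + 6983) = sqrt(14338) ≈ 119.74)
R(n) = 1 + 110/n
P = -8318 + sqrt(14338) (P = (-4719 + sqrt(14338)) - 3599 = -8318 + sqrt(14338) ≈ -8198.3)
P + R(-23) = (-8318 + sqrt(14338)) + (110 - 23)/(-23) = (-8318 + sqrt(14338)) - 1/23*87 = (-8318 + sqrt(14338)) - 87/23 = -191401/23 + sqrt(14338)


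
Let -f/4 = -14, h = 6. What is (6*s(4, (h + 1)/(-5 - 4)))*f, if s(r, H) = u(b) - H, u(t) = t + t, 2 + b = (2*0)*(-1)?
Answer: -3248/3 ≈ -1082.7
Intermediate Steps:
f = 56 (f = -4*(-14) = 56)
b = -2 (b = -2 + (2*0)*(-1) = -2 + 0*(-1) = -2 + 0 = -2)
u(t) = 2*t
s(r, H) = -4 - H (s(r, H) = 2*(-2) - H = -4 - H)
(6*s(4, (h + 1)/(-5 - 4)))*f = (6*(-4 - (6 + 1)/(-5 - 4)))*56 = (6*(-4 - 7/(-9)))*56 = (6*(-4 - 7*(-1)/9))*56 = (6*(-4 - 1*(-7/9)))*56 = (6*(-4 + 7/9))*56 = (6*(-29/9))*56 = -58/3*56 = -3248/3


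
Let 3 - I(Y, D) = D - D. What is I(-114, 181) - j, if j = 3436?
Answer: -3433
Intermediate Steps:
I(Y, D) = 3 (I(Y, D) = 3 - (D - D) = 3 - 1*0 = 3 + 0 = 3)
I(-114, 181) - j = 3 - 1*3436 = 3 - 3436 = -3433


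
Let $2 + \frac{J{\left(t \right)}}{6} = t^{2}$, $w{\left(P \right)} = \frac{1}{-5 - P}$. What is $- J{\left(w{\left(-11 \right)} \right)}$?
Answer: $\frac{71}{6} \approx 11.833$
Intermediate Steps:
$J{\left(t \right)} = -12 + 6 t^{2}$
$- J{\left(w{\left(-11 \right)} \right)} = - (-12 + 6 \left(- \frac{1}{5 - 11}\right)^{2}) = - (-12 + 6 \left(- \frac{1}{-6}\right)^{2}) = - (-12 + 6 \left(\left(-1\right) \left(- \frac{1}{6}\right)\right)^{2}) = - (-12 + \frac{6}{36}) = - (-12 + 6 \cdot \frac{1}{36}) = - (-12 + \frac{1}{6}) = \left(-1\right) \left(- \frac{71}{6}\right) = \frac{71}{6}$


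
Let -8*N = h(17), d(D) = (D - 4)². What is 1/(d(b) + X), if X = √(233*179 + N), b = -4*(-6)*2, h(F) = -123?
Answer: 15488/29650989 - 2*√667558/29650989 ≈ 0.00046723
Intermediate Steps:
b = 48 (b = 24*2 = 48)
d(D) = (-4 + D)²
N = 123/8 (N = -⅛*(-123) = 123/8 ≈ 15.375)
X = √667558/4 (X = √(233*179 + 123/8) = √(41707 + 123/8) = √(333779/8) = √667558/4 ≈ 204.26)
1/(d(b) + X) = 1/((-4 + 48)² + √667558/4) = 1/(44² + √667558/4) = 1/(1936 + √667558/4)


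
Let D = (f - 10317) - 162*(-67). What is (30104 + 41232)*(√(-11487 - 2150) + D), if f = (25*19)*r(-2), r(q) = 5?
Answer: 207730432 + 71336*I*√13637 ≈ 2.0773e+8 + 8.3304e+6*I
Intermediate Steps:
f = 2375 (f = (25*19)*5 = 475*5 = 2375)
D = 2912 (D = (2375 - 10317) - 162*(-67) = -7942 + 10854 = 2912)
(30104 + 41232)*(√(-11487 - 2150) + D) = (30104 + 41232)*(√(-11487 - 2150) + 2912) = 71336*(√(-13637) + 2912) = 71336*(I*√13637 + 2912) = 71336*(2912 + I*√13637) = 207730432 + 71336*I*√13637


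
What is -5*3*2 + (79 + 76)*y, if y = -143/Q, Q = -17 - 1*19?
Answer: 21085/36 ≈ 585.69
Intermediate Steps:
Q = -36 (Q = -17 - 19 = -36)
y = 143/36 (y = -143/(-36) = -143*(-1/36) = 143/36 ≈ 3.9722)
-5*3*2 + (79 + 76)*y = -5*3*2 + (79 + 76)*(143/36) = -15*2 + 155*(143/36) = -30 + 22165/36 = 21085/36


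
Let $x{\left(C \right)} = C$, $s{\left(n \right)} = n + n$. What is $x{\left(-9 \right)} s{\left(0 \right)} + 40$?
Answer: $40$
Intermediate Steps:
$s{\left(n \right)} = 2 n$
$x{\left(-9 \right)} s{\left(0 \right)} + 40 = - 9 \cdot 2 \cdot 0 + 40 = \left(-9\right) 0 + 40 = 0 + 40 = 40$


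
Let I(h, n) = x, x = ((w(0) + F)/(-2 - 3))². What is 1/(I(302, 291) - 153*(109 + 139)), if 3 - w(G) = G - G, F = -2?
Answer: -25/948599 ≈ -2.6355e-5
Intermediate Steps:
w(G) = 3 (w(G) = 3 - (G - G) = 3 - 1*0 = 3 + 0 = 3)
x = 1/25 (x = ((3 - 2)/(-2 - 3))² = (1/(-5))² = (1*(-⅕))² = (-⅕)² = 1/25 ≈ 0.040000)
I(h, n) = 1/25
1/(I(302, 291) - 153*(109 + 139)) = 1/(1/25 - 153*(109 + 139)) = 1/(1/25 - 153*248) = 1/(1/25 - 37944) = 1/(-948599/25) = -25/948599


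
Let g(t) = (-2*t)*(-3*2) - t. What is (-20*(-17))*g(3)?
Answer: 11220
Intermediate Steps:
g(t) = 11*t (g(t) = -2*t*(-6) - t = 12*t - t = 11*t)
(-20*(-17))*g(3) = (-20*(-17))*(11*3) = 340*33 = 11220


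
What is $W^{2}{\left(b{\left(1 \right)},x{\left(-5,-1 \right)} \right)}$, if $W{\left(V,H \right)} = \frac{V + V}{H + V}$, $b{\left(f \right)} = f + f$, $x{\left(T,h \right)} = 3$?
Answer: $\frac{16}{25} \approx 0.64$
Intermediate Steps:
$b{\left(f \right)} = 2 f$
$W{\left(V,H \right)} = \frac{2 V}{H + V}$
$W^{2}{\left(b{\left(1 \right)},x{\left(-5,-1 \right)} \right)} = \left(\frac{2 \cdot 2 \cdot 1}{3 + 2 \cdot 1}\right)^{2} = \left(2 \cdot 2 \frac{1}{3 + 2}\right)^{2} = \left(2 \cdot 2 \cdot \frac{1}{5}\right)^{2} = \left(\frac{4}{5}\right)^{2} = \frac{16}{25}$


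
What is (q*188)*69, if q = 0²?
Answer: 0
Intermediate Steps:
q = 0
(q*188)*69 = (0*188)*69 = 0*69 = 0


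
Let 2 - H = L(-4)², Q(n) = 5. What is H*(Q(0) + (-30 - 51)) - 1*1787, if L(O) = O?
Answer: -723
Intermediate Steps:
H = -14 (H = 2 - 1*(-4)² = 2 - 1*16 = 2 - 16 = -14)
H*(Q(0) + (-30 - 51)) - 1*1787 = -14*(5 + (-30 - 51)) - 1*1787 = -14*(5 - 81) - 1787 = -14*(-76) - 1787 = 1064 - 1787 = -723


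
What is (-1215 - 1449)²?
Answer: 7096896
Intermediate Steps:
(-1215 - 1449)² = (-2664)² = 7096896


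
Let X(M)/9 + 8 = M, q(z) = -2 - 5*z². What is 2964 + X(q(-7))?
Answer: 669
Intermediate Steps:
X(M) = -72 + 9*M
2964 + X(q(-7)) = 2964 + (-72 + 9*(-2 - 5*(-7)²)) = 2964 + (-72 + 9*(-2 - 5*49)) = 2964 + (-72 + 9*(-2 - 245)) = 2964 + (-72 + 9*(-247)) = 2964 + (-72 - 2223) = 2964 - 2295 = 669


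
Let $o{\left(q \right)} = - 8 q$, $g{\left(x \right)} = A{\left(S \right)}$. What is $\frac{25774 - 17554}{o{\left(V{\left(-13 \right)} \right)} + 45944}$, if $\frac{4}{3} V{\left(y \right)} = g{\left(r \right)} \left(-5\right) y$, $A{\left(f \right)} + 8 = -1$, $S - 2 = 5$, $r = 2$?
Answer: $\frac{4110}{24727} \approx 0.16621$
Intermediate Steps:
$S = 7$ ($S = 2 + 5 = 7$)
$A{\left(f \right)} = -9$ ($A{\left(f \right)} = -8 - 1 = -9$)
$g{\left(x \right)} = -9$
$V{\left(y \right)} = \frac{135 y}{4}$ ($V{\left(y \right)} = \frac{3 \left(-9\right) \left(-5\right) y}{4} = \frac{3 \cdot 45 y}{4} = \frac{135 y}{4}$)
$\frac{25774 - 17554}{o{\left(V{\left(-13 \right)} \right)} + 45944} = \frac{25774 - 17554}{- 8 \cdot \frac{135}{4} \left(-13\right) + 45944} = \frac{8220}{\left(-8\right) \left(- \frac{1755}{4}\right) + 45944} = \frac{8220}{3510 + 45944} = \frac{8220}{49454} = 8220 \cdot \frac{1}{49454} = \frac{4110}{24727}$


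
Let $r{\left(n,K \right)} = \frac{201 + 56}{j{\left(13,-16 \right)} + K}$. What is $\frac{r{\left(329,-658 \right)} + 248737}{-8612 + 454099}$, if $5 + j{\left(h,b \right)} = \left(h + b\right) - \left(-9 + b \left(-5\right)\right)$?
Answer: $\frac{26188416}{46903417} \approx 0.55835$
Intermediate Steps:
$j{\left(h,b \right)} = 4 + h + 6 b$ ($j{\left(h,b \right)} = -5 - \left(-9 - b - h + b \left(-5\right)\right) = -5 - \left(-9 - h - 6 b\right) = -5 + \left(\left(b + h\right) + \left(9 + 5 b\right)\right) = -5 + \left(9 + h + 6 b\right) = 4 + h + 6 b$)
$r{\left(n,K \right)} = \frac{257}{-79 + K}$ ($r{\left(n,K \right)} = \frac{201 + 56}{\left(4 + 13 + 6 \left(-16\right)\right) + K} = \frac{257}{\left(4 + 13 - 96\right) + K} = \frac{257}{-79 + K}$)
$\frac{r{\left(329,-658 \right)} + 248737}{-8612 + 454099} = \frac{\frac{257}{-79 - 658} + 248737}{-8612 + 454099} = \frac{\frac{257}{-737} + 248737}{445487} = \left(257 \left(- \frac{1}{737}\right) + 248737\right) \frac{1}{445487} = \left(- \frac{257}{737} + 248737\right) \frac{1}{445487} = \frac{183318912}{737} \cdot \frac{1}{445487} = \frac{26188416}{46903417}$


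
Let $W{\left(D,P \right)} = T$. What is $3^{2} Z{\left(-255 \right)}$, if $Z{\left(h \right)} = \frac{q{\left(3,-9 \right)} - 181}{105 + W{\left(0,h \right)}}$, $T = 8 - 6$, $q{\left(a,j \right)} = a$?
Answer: $- \frac{1602}{107} \approx -14.972$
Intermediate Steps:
$T = 2$ ($T = 8 - 6 = 2$)
$W{\left(D,P \right)} = 2$
$Z{\left(h \right)} = - \frac{178}{107}$ ($Z{\left(h \right)} = \frac{3 - 181}{105 + 2} = - \frac{178}{107}$)
$3^{2} Z{\left(-255 \right)} = 3^{2} \left(- \frac{178}{107}\right) = 9 \left(- \frac{178}{107}\right) = - \frac{1602}{107}$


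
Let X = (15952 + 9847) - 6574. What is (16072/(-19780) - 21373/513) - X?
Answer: -48877442344/2536785 ≈ -19267.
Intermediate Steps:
X = 19225 (X = 25799 - 6574 = 19225)
(16072/(-19780) - 21373/513) - X = (16072/(-19780) - 21373/513) - 1*19225 = (16072*(-1/19780) - 21373*1/513) - 19225 = (-4018/4945 - 21373/513) - 19225 = -107750719/2536785 - 19225 = -48877442344/2536785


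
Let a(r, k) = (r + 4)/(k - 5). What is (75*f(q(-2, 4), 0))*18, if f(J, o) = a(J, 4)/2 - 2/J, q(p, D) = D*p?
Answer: 6075/2 ≈ 3037.5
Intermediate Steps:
a(r, k) = (4 + r)/(-5 + k)
f(J, o) = -2 - 2/J - J/2 (f(J, o) = ((4 + J)/(-5 + 4))/2 - 2/J = ((4 + J)/(-1))*(1/2) - 2/J = -(4 + J)*(1/2) - 2/J = (-4 - J)*(1/2) - 2/J = (-2 - J/2) - 2/J = -2 - 2/J - J/2)
(75*f(q(-2, 4), 0))*18 = (75*(-2 - 2/(4*(-2)) - 2*(-2)))*18 = (75*(-2 - 2/(-8) - 1/2*(-8)))*18 = (75*(-2 - 2*(-1/8) + 4))*18 = (75*(-2 + 1/4 + 4))*18 = (75*(9/4))*18 = (675/4)*18 = 6075/2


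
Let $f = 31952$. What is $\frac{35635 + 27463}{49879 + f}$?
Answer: $\frac{63098}{81831} \approx 0.77108$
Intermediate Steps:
$\frac{35635 + 27463}{49879 + f} = \frac{35635 + 27463}{49879 + 31952} = \frac{63098}{81831}$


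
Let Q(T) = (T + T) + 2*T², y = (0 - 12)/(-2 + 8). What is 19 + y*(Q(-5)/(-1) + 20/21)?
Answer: 2039/21 ≈ 97.095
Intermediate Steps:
y = -2 (y = -12/6 = -12*⅙ = -2)
Q(T) = 2*T + 2*T²
19 + y*(Q(-5)/(-1) + 20/21) = 19 - 2*((2*(-5)*(1 - 5))/(-1) + 20/21) = 19 - 2*((2*(-5)*(-4))*(-1) + 20*(1/21)) = 19 - 2*(40*(-1) + 20/21) = 19 - 2*(-40 + 20/21) = 19 - 2*(-820/21) = 19 + 1640/21 = 2039/21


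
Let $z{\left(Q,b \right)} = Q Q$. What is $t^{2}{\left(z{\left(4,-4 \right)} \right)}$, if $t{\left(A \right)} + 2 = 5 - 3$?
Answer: $0$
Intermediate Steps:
$z{\left(Q,b \right)} = Q^{2}$
$t{\left(A \right)} = 0$ ($t{\left(A \right)} = -2 + \left(5 - 3\right) = -2 + 2 = 0$)
$t^{2}{\left(z{\left(4,-4 \right)} \right)} = 0^{2} = 0$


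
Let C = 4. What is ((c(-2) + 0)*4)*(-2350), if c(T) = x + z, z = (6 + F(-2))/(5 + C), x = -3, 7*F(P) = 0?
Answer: 65800/3 ≈ 21933.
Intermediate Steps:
F(P) = 0 (F(P) = (⅐)*0 = 0)
z = ⅔ (z = (6 + 0)/(5 + 4) = 6/9 = 6*(⅑) = ⅔ ≈ 0.66667)
c(T) = -7/3 (c(T) = -3 + ⅔ = -7/3)
((c(-2) + 0)*4)*(-2350) = ((-7/3 + 0)*4)*(-2350) = -7/3*4*(-2350) = -28/3*(-2350) = 65800/3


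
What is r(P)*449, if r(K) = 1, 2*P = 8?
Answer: 449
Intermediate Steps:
P = 4 (P = (½)*8 = 4)
r(P)*449 = 1*449 = 449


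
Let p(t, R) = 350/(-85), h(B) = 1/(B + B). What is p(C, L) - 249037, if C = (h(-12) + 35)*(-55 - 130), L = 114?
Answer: -4233699/17 ≈ -2.4904e+5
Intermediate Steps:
h(B) = 1/(2*B)
C = -155215/24 (C = ((½)/(-12) + 35)*(-55 - 130) = ((½)*(-1/12) + 35)*(-185) = (-1/24 + 35)*(-185) = (839/24)*(-185) = -155215/24 ≈ -6467.3)
p(t, R) = -70/17 (p(t, R) = 350*(-1/85) = -70/17)
p(C, L) - 249037 = -70/17 - 249037 = -4233699/17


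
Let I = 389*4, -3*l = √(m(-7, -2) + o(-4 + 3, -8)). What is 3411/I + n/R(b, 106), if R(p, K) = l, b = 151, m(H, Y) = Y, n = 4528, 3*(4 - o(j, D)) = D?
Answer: 3411/1556 - 6792*√42/7 ≈ -6286.0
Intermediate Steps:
o(j, D) = 4 - D/3
l = -√42/9 (l = -√(-2 + (4 - ⅓*(-8)))/3 = -√(-2 + (4 + 8/3))/3 = -√(-2 + 20/3)/3 = -√42/9 ≈ -0.72008)
I = 1556
R(p, K) = -√42/9
3411/I + n/R(b, 106) = 3411/1556 + 4528/((-√42/9)) = 3411*(1/1556) + 4528*(-3*√42/14) = 3411/1556 - 6792*√42/7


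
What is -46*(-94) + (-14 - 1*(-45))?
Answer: 4355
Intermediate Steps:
-46*(-94) + (-14 - 1*(-45)) = 4324 + (-14 + 45) = 4324 + 31 = 4355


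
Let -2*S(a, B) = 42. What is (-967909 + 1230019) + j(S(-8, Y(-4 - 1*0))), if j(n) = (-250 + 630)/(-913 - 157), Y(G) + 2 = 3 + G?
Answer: 28045732/107 ≈ 2.6211e+5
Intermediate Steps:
Y(G) = 1 + G (Y(G) = -2 + (3 + G) = 1 + G)
S(a, B) = -21 (S(a, B) = -½*42 = -21)
j(n) = -38/107 (j(n) = 380/(-1070) = 380*(-1/1070) = -38/107)
(-967909 + 1230019) + j(S(-8, Y(-4 - 1*0))) = (-967909 + 1230019) - 38/107 = 262110 - 38/107 = 28045732/107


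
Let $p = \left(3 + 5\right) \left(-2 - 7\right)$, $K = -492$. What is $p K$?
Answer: $35424$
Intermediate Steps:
$p = -72$ ($p = 8 \left(-9\right) = -72$)
$p K = \left(-72\right) \left(-492\right) = 35424$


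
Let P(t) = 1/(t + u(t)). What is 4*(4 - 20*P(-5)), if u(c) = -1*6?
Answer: 256/11 ≈ 23.273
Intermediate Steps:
u(c) = -6
P(t) = 1/(-6 + t) (P(t) = 1/(t - 6) = 1/(-6 + t))
4*(4 - 20*P(-5)) = 4*(4 - 20/(-6 - 5)) = 4*(4 - 20/(-11)) = 4*(4 - 20*(-1/11)) = 4*(4 + 20/11) = 4*(64/11) = 256/11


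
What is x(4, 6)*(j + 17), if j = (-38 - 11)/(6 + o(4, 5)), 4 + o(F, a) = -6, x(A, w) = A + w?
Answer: 585/2 ≈ 292.50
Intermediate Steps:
o(F, a) = -10 (o(F, a) = -4 - 6 = -10)
j = 49/4 (j = (-38 - 11)/(6 - 10) = -49/(-4) = -49*(-¼) = 49/4 ≈ 12.250)
x(4, 6)*(j + 17) = (4 + 6)*(49/4 + 17) = 10*(117/4) = 585/2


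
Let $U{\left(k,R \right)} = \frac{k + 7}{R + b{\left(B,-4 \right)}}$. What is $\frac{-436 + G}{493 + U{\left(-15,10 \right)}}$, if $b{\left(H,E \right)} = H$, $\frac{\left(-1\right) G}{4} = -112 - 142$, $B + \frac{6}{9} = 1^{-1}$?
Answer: $\frac{17980}{15259} \approx 1.1783$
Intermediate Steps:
$B = \frac{1}{3}$ ($B = - \frac{2}{3} + 1^{-1} = - \frac{2}{3} + 1 = \frac{1}{3} \approx 0.33333$)
$G = 1016$ ($G = - 4 \left(-112 - 142\right) = \left(-4\right) \left(-254\right) = 1016$)
$U{\left(k,R \right)} = \frac{7 + k}{\frac{1}{3} + R}$ ($U{\left(k,R \right)} = \frac{k + 7}{R + \frac{1}{3}} = \frac{7 + k}{\frac{1}{3} + R}$)
$\frac{-436 + G}{493 + U{\left(-15,10 \right)}} = \frac{-436 + 1016}{493 + \frac{3 \left(7 - 15\right)}{1 + 3 \cdot 10}} = \frac{580}{493 + 3 \frac{1}{1 + 30} \left(-8\right)} = \frac{580}{493 + 3 \cdot \frac{1}{31} \left(-8\right)} = \frac{580}{493 - \frac{24}{31}} = \frac{580}{\frac{15259}{31}} = 580 \cdot \frac{31}{15259} = \frac{17980}{15259}$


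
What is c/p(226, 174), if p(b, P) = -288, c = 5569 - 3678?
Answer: -1891/288 ≈ -6.5660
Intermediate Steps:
c = 1891
c/p(226, 174) = 1891/(-288) = 1891*(-1/288) = -1891/288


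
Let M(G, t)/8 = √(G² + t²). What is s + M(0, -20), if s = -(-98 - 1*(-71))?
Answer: 187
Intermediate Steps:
M(G, t) = 8*√(G² + t²)
s = 27 (s = -(-98 + 71) = -1*(-27) = 27)
s + M(0, -20) = 27 + 8*√(0² + (-20)²) = 27 + 8*√(0 + 400) = 27 + 8*√400 = 27 + 8*20 = 27 + 160 = 187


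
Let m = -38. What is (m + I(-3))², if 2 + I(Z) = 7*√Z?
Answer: 1453 - 560*I*√3 ≈ 1453.0 - 969.95*I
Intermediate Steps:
I(Z) = -2 + 7*√Z
(m + I(-3))² = (-38 + (-2 + 7*√(-3)))² = (-38 + (-2 + 7*(I*√3)))² = (-38 + (-2 + 7*I*√3))² = (-40 + 7*I*√3)²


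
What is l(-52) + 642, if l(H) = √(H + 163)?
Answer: 642 + √111 ≈ 652.54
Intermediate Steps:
l(H) = √(163 + H)
l(-52) + 642 = √(163 - 52) + 642 = √111 + 642 = 642 + √111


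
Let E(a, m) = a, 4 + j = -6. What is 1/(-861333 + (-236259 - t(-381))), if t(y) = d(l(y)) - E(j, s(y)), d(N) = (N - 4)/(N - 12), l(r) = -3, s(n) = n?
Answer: -15/16464037 ≈ -9.1108e-7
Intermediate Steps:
j = -10 (j = -4 - 6 = -10)
d(N) = (-4 + N)/(-12 + N)
t(y) = 157/15 (t(y) = (-4 - 3)/(-12 - 3) - 1*(-10) = -7/(-15) + 10 = -1/15*(-7) + 10 = 7/15 + 10 = 157/15)
1/(-861333 + (-236259 - t(-381))) = 1/(-861333 + (-236259 - 1*157/15)) = 1/(-861333 + (-236259 - 157/15)) = 1/(-861333 - 3544042/15) = 1/(-16464037/15) = -15/16464037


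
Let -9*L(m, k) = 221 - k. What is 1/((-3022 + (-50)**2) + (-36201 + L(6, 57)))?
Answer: -9/330671 ≈ -2.7217e-5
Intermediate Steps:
L(m, k) = -221/9 + k/9 (L(m, k) = -(221 - k)/9 = -221/9 + k/9)
1/((-3022 + (-50)**2) + (-36201 + L(6, 57))) = 1/((-3022 + (-50)**2) + (-36201 + (-221/9 + (1/9)*57))) = 1/((-3022 + 2500) + (-36201 + (-221/9 + 19/3))) = 1/(-522 + (-36201 - 164/9)) = 1/(-522 - 325973/9) = 1/(-330671/9) = -9/330671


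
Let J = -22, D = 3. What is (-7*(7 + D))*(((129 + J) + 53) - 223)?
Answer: 4410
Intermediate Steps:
(-7*(7 + D))*(((129 + J) + 53) - 223) = (-7*(7 + 3))*(((129 - 22) + 53) - 223) = (-7*10)*((107 + 53) - 223) = -70*(160 - 223) = -70*(-63) = 4410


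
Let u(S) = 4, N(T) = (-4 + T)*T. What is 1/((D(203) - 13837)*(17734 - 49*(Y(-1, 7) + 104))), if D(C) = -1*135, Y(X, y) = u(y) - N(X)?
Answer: -1/177262764 ≈ -5.6413e-9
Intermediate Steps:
N(T) = T*(-4 + T)
Y(X, y) = 4 - X*(-4 + X)
D(C) = -135
1/((D(203) - 13837)*(17734 - 49*(Y(-1, 7) + 104))) = 1/((-135 - 13837)*(17734 - 49*((4 - 1*(-1)*(-4 - 1)) + 104))) = 1/(-13972*(17734 - 49*((4 - 1*(-1)*(-5)) + 104))) = 1/(-13972*(17734 - 49*((4 - 5) + 104))) = 1/(-13972*(17734 - 49*(-1 + 104))) = 1/(-13972*(17734 - 49*103)) = 1/(-13972*(17734 - 5047)) = 1/(-13972*12687) = 1/(-177262764) = -1/177262764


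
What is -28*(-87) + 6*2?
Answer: 2448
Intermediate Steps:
-28*(-87) + 6*2 = 2436 + 12 = 2448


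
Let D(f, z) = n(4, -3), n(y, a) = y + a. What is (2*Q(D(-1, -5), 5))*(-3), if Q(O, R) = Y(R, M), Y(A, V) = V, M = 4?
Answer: -24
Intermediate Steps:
n(y, a) = a + y
D(f, z) = 1 (D(f, z) = -3 + 4 = 1)
Q(O, R) = 4
(2*Q(D(-1, -5), 5))*(-3) = (2*4)*(-3) = 8*(-3) = -24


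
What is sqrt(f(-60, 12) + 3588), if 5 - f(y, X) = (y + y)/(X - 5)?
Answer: sqrt(176897)/7 ≈ 60.084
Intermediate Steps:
f(y, X) = 5 - 2*y/(-5 + X) (f(y, X) = 5 - (y + y)/(X - 5) = 5 - 2*y/(-5 + X))
sqrt(f(-60, 12) + 3588) = sqrt((-25 - 2*(-60) + 5*12)/(-5 + 12) + 3588) = sqrt((-25 + 120 + 60)/7 + 3588) = sqrt((1/7)*155 + 3588) = sqrt(155/7 + 3588) = sqrt(25271/7) = sqrt(176897)/7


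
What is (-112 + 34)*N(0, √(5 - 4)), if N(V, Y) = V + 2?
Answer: -156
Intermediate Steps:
N(V, Y) = 2 + V
(-112 + 34)*N(0, √(5 - 4)) = (-112 + 34)*(2 + 0) = -78*2 = -156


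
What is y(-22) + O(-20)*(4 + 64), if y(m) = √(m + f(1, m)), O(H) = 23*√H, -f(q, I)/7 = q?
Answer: I*(√29 + 3128*√5) ≈ 6999.8*I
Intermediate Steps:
f(q, I) = -7*q
y(m) = √(-7 + m) (y(m) = √(m - 7*1) = √(m - 7) = √(-7 + m))
y(-22) + O(-20)*(4 + 64) = √(-7 - 22) + (23*√(-20))*(4 + 64) = √(-29) + (23*(2*I*√5))*68 = I*√29 + (46*I*√5)*68 = I*√29 + 3128*I*√5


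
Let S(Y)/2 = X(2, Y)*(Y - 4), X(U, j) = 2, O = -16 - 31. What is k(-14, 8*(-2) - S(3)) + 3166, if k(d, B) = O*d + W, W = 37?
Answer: 3861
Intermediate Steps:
O = -47
S(Y) = -16 + 4*Y (S(Y) = 2*(2*(Y - 4)) = 2*(2*(-4 + Y)) = 2*(-8 + 2*Y) = -16 + 4*Y)
k(d, B) = 37 - 47*d (k(d, B) = -47*d + 37 = 37 - 47*d)
k(-14, 8*(-2) - S(3)) + 3166 = (37 - 47*(-14)) + 3166 = (37 + 658) + 3166 = 695 + 3166 = 3861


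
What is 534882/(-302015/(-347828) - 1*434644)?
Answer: -62015645432/50393683739 ≈ -1.2306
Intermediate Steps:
534882/(-302015/(-347828) - 1*434644) = 534882/(-302015*(-1/347828) - 434644) = 534882/(302015/347828 - 434644) = 534882/(-151181051217/347828) = 534882*(-347828/151181051217) = -62015645432/50393683739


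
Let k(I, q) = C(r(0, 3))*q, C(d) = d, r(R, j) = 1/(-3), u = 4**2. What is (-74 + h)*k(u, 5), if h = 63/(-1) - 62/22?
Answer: 7690/33 ≈ 233.03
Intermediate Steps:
u = 16
r(R, j) = -1/3
k(I, q) = -q/3
h = -724/11 (h = 63*(-1) - 62*1/22 = -63 - 31/11 = -724/11 ≈ -65.818)
(-74 + h)*k(u, 5) = (-74 - 724/11)*(-1/3*5) = -1538/11*(-5/3) = 7690/33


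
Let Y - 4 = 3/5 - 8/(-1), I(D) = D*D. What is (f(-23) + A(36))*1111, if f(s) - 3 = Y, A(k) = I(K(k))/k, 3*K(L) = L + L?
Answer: 175538/5 ≈ 35108.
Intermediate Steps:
K(L) = 2*L/3 (K(L) = (L + L)/3 = (2*L)/3 = 2*L/3)
I(D) = D²
Y = 63/5 (Y = 4 + (3/5 - 8/(-1)) = 4 + (3*(⅕) - 8*(-1)) = 4 + (⅗ + 8) = 4 + 43/5 = 63/5 ≈ 12.600)
A(k) = 4*k/9 (A(k) = (2*k/3)²/k = (4*k²/9)/k = 4*k/9)
f(s) = 78/5 (f(s) = 3 + 63/5 = 78/5)
(f(-23) + A(36))*1111 = (78/5 + (4/9)*36)*1111 = (78/5 + 16)*1111 = (158/5)*1111 = 175538/5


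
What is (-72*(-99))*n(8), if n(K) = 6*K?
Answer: 342144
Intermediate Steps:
(-72*(-99))*n(8) = (-72*(-99))*(6*8) = 7128*48 = 342144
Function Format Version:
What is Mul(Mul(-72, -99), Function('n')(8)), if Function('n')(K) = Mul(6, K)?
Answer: 342144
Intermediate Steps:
Mul(Mul(-72, -99), Function('n')(8)) = Mul(Mul(-72, -99), Mul(6, 8)) = Mul(7128, 48) = 342144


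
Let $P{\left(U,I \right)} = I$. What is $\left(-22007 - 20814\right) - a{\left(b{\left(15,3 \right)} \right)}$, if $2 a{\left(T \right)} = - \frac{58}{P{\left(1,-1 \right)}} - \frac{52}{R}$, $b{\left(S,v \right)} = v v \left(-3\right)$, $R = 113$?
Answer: $- \frac{4842024}{113} \approx -42850.0$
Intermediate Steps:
$b{\left(S,v \right)} = - 3 v^{2}$ ($b{\left(S,v \right)} = v^{2} \left(-3\right) = - 3 v^{2}$)
$a{\left(T \right)} = \frac{3251}{113}$ ($a{\left(T \right)} = \frac{- \frac{58}{-1} - \frac{52}{113}}{2} = \frac{\left(-58\right) \left(-1\right) - \frac{52}{113}}{2} = \frac{58 - \frac{52}{113}}{2} = \frac{1}{2} \cdot \frac{6502}{113} = \frac{3251}{113}$)
$\left(-22007 - 20814\right) - a{\left(b{\left(15,3 \right)} \right)} = \left(-22007 - 20814\right) - \frac{3251}{113} = -42821 - \frac{3251}{113} = - \frac{4842024}{113}$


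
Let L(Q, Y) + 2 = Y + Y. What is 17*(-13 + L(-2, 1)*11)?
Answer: -221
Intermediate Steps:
L(Q, Y) = -2 + 2*Y (L(Q, Y) = -2 + (Y + Y) = -2 + 2*Y)
17*(-13 + L(-2, 1)*11) = 17*(-13 + (-2 + 2*1)*11) = 17*(-13 + (-2 + 2)*11) = 17*(-13 + 0*11) = 17*(-13 + 0) = 17*(-13) = -221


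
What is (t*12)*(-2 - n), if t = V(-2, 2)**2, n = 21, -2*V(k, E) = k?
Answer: -276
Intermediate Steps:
V(k, E) = -k/2
t = 1 (t = (-1/2*(-2))**2 = 1**2 = 1)
(t*12)*(-2 - n) = (1*12)*(-2 - 1*21) = 12*(-2 - 21) = 12*(-23) = -276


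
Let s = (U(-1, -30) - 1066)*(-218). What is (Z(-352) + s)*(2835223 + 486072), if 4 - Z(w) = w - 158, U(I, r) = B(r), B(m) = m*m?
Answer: 121898169090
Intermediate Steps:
B(m) = m²
U(I, r) = r²
s = 36188 (s = ((-30)² - 1066)*(-218) = (900 - 1066)*(-218) = -166*(-218) = 36188)
Z(w) = 162 - w (Z(w) = 4 - (w - 158) = 4 - (-158 + w) = 4 + (158 - w) = 162 - w)
(Z(-352) + s)*(2835223 + 486072) = ((162 - 1*(-352)) + 36188)*(2835223 + 486072) = ((162 + 352) + 36188)*3321295 = (514 + 36188)*3321295 = 36702*3321295 = 121898169090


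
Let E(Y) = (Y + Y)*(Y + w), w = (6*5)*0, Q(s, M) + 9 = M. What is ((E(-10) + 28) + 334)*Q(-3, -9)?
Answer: -10116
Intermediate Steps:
Q(s, M) = -9 + M
w = 0 (w = 30*0 = 0)
E(Y) = 2*Y² (E(Y) = (Y + Y)*(Y + 0) = (2*Y)*Y = 2*Y²)
((E(-10) + 28) + 334)*Q(-3, -9) = ((2*(-10)² + 28) + 334)*(-9 - 9) = ((2*100 + 28) + 334)*(-18) = ((200 + 28) + 334)*(-18) = (228 + 334)*(-18) = 562*(-18) = -10116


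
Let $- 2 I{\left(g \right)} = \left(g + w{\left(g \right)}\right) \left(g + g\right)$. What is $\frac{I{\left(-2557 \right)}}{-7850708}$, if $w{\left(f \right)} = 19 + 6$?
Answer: $\frac{1618581}{1962677} \approx 0.82468$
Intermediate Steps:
$w{\left(f \right)} = 25$
$I{\left(g \right)} = - g \left(25 + g\right)$ ($I{\left(g \right)} = - \frac{\left(g + 25\right) \left(g + g\right)}{2} = - \frac{\left(25 + g\right) 2 g}{2} = - \frac{2 g \left(25 + g\right)}{2} = - g \left(25 + g\right)$)
$\frac{I{\left(-2557 \right)}}{-7850708} = \frac{\left(-1\right) \left(-2557\right) \left(25 - 2557\right)}{-7850708} = \left(-1\right) \left(-2557\right) \left(-2532\right) \left(- \frac{1}{7850708}\right) = \left(-6474324\right) \left(- \frac{1}{7850708}\right) = \frac{1618581}{1962677}$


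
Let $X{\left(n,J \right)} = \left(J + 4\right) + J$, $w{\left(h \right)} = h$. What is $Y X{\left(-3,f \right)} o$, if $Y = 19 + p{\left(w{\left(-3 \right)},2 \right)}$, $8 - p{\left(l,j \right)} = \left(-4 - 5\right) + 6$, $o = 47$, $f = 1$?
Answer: $8460$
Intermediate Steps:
$X{\left(n,J \right)} = 4 + 2 J$ ($X{\left(n,J \right)} = \left(4 + J\right) + J = 4 + 2 J$)
$p{\left(l,j \right)} = 11$ ($p{\left(l,j \right)} = 8 - \left(\left(-4 - 5\right) + 6\right) = 8 - \left(-9 + 6\right) = 8 - -3 = 8 + 3 = 11$)
$Y = 30$ ($Y = 19 + 11 = 30$)
$Y X{\left(-3,f \right)} o = 30 \left(4 + 2 \cdot 1\right) 47 = 30 \left(4 + 2\right) 47 = 30 \cdot 6 \cdot 47 = 180 \cdot 47 = 8460$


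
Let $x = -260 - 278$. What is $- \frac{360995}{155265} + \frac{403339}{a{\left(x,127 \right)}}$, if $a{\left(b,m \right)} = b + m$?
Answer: $- \frac{1394951084}{1418087} \approx -983.69$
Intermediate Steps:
$x = -538$
$- \frac{360995}{155265} + \frac{403339}{a{\left(x,127 \right)}} = - \frac{360995}{155265} + \frac{403339}{-538 + 127} = \left(-360995\right) \frac{1}{155265} + \frac{403339}{-411} = - \frac{72199}{31053} + 403339 \left(- \frac{1}{411}\right) = - \frac{72199}{31053} - \frac{403339}{411} = - \frac{1394951084}{1418087}$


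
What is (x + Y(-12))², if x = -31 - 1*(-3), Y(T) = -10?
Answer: 1444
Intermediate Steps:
x = -28 (x = -31 + 3 = -28)
(x + Y(-12))² = (-28 - 10)² = (-38)² = 1444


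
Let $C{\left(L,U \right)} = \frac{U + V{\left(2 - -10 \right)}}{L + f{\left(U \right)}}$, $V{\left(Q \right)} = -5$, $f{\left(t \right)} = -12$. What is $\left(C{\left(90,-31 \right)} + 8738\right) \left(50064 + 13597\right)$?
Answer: $556240436$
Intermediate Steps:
$C{\left(L,U \right)} = \frac{-5 + U}{-12 + L}$ ($C{\left(L,U \right)} = \frac{U - 5}{L - 12} = \frac{-5 + U}{-12 + L}$)
$\left(C{\left(90,-31 \right)} + 8738\right) \left(50064 + 13597\right) = \left(\frac{-5 - 31}{-12 + 90} + 8738\right) \left(50064 + 13597\right) = \left(\frac{1}{78} \left(-36\right) + 8738\right) 63661 = \left(- \frac{6}{13} + 8738\right) 63661 = \frac{113588}{13} \cdot 63661 = 556240436$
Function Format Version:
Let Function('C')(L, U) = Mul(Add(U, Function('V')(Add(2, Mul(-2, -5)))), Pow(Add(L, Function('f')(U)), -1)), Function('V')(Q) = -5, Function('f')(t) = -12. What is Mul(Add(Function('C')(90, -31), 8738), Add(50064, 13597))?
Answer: 556240436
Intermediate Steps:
Function('C')(L, U) = Mul(Pow(Add(-12, L), -1), Add(-5, U)) (Function('C')(L, U) = Mul(Add(U, -5), Pow(Add(L, -12), -1)) = Mul(Add(-5, U), Pow(Add(-12, L), -1)) = Mul(Pow(Add(-12, L), -1), Add(-5, U)))
Mul(Add(Function('C')(90, -31), 8738), Add(50064, 13597)) = Mul(Add(Mul(Pow(Add(-12, 90), -1), Add(-5, -31)), 8738), Add(50064, 13597)) = Mul(Add(Mul(Pow(78, -1), -36), 8738), 63661) = Mul(Add(Mul(Rational(1, 78), -36), 8738), 63661) = Mul(Add(Rational(-6, 13), 8738), 63661) = Mul(Rational(113588, 13), 63661) = 556240436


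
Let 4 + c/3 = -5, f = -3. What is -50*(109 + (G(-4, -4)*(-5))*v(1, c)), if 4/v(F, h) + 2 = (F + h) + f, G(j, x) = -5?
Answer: -163950/31 ≈ -5288.7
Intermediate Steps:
c = -27 (c = -12 + 3*(-5) = -12 - 15 = -27)
v(F, h) = 4/(-5 + F + h) (v(F, h) = 4/(-2 + ((F + h) - 3)) = 4/(-2 + (-3 + F + h)) = 4/(-5 + F + h))
-50*(109 + (G(-4, -4)*(-5))*v(1, c)) = -50*(109 + (-5*(-5))*(4/(-5 + 1 - 27))) = -50*(109 + 25*(4/(-31))) = -50*(109 + 25*(4*(-1/31))) = -50*(109 + 25*(-4/31)) = -50*(109 - 100/31) = -50*3279/31 = -163950/31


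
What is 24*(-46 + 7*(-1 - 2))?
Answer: -1608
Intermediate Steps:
24*(-46 + 7*(-1 - 2)) = 24*(-46 + 7*(-3)) = 24*(-46 - 21) = 24*(-67) = -1608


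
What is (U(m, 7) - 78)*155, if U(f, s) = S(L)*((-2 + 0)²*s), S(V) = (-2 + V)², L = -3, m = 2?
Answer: 96410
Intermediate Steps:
U(f, s) = 100*s (U(f, s) = (-2 - 3)²*((-2 + 0)²*s) = (-5)²*((-2)²*s) = 25*(4*s) = 100*s)
(U(m, 7) - 78)*155 = (100*7 - 78)*155 = (700 - 78)*155 = 622*155 = 96410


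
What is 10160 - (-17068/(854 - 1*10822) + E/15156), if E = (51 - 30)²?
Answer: 5328677093/524566 ≈ 10158.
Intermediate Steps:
E = 441 (E = 21² = 441)
10160 - (-17068/(854 - 1*10822) + E/15156) = 10160 - (-17068/(854 - 1*10822) + 441/15156) = 10160 - (-17068/(854 - 10822) + 441*(1/15156)) = 10160 - (-17068/(-9968) + 49/1684) = 10160 - (-17068*(-1/9968) + 49/1684) = 10160 - (4267/2492 + 49/1684) = 10160 - 1*913467/524566 = 10160 - 913467/524566 = 5328677093/524566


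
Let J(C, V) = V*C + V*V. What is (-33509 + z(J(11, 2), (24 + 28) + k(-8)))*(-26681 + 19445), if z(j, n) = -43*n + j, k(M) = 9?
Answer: 261263016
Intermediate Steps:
J(C, V) = V² + C*V (J(C, V) = C*V + V² = V² + C*V)
z(j, n) = j - 43*n
(-33509 + z(J(11, 2), (24 + 28) + k(-8)))*(-26681 + 19445) = (-33509 + (2*(11 + 2) - 43*((24 + 28) + 9)))*(-26681 + 19445) = (-33509 + (2*13 - 43*(52 + 9)))*(-7236) = (-33509 + (26 - 43*61))*(-7236) = (-33509 + (26 - 2623))*(-7236) = (-33509 - 2597)*(-7236) = -36106*(-7236) = 261263016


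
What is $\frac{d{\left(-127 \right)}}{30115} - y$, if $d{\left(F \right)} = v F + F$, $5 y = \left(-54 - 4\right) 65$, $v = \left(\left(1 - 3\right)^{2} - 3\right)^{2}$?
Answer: $\frac{22706456}{30115} \approx 753.99$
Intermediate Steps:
$v = 1$ ($v = \left(\left(-2\right)^{2} - 3\right)^{2} = \left(4 - 3\right)^{2} = 1^{2} = 1$)
$y = -754$ ($y = \frac{\left(-54 - 4\right) 65}{5} = \frac{\left(-58\right) 65}{5} = \frac{1}{5} \left(-3770\right) = -754$)
$d{\left(F \right)} = 2 F$ ($d{\left(F \right)} = 1 F + F = F + F = 2 F$)
$\frac{d{\left(-127 \right)}}{30115} - y = \frac{2 \left(-127\right)}{30115} - -754 = \left(-254\right) \frac{1}{30115} + 754 = - \frac{254}{30115} + 754 = \frac{22706456}{30115}$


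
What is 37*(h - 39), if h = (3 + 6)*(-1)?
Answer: -1776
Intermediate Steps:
h = -9 (h = 9*(-1) = -9)
37*(h - 39) = 37*(-9 - 39) = 37*(-48) = -1776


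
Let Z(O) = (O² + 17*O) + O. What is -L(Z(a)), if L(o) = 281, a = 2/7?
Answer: -281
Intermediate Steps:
a = 2/7 (a = 2*(⅐) = 2/7 ≈ 0.28571)
Z(O) = O² + 18*O
-L(Z(a)) = -1*281 = -281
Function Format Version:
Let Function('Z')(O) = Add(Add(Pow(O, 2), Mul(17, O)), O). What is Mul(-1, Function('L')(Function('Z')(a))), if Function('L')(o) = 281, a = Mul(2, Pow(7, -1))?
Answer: -281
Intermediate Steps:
a = Rational(2, 7) (a = Mul(2, Rational(1, 7)) = Rational(2, 7) ≈ 0.28571)
Function('Z')(O) = Add(Pow(O, 2), Mul(18, O))
Mul(-1, Function('L')(Function('Z')(a))) = Mul(-1, 281) = -281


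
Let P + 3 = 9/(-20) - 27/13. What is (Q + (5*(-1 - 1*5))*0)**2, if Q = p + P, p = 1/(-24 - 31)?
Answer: 251507881/8179600 ≈ 30.748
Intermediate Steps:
P = -1437/260 (P = -3 + (9/(-20) - 27/13) = -3 + (9*(-1/20) - 27*1/13) = -3 + (-9/20 - 27/13) = -3 - 657/260 = -1437/260 ≈ -5.5269)
p = -1/55 (p = 1/(-55) = -1/55 ≈ -0.018182)
Q = -15859/2860 (Q = -1/55 - 1437/260 = -15859/2860 ≈ -5.5451)
(Q + (5*(-1 - 1*5))*0)**2 = (-15859/2860 + (5*(-1 - 1*5))*0)**2 = (-15859/2860 + (5*(-1 - 5))*0)**2 = (-15859/2860 + (5*(-6))*0)**2 = (-15859/2860 - 30*0)**2 = (-15859/2860 + 0)**2 = (-15859/2860)**2 = 251507881/8179600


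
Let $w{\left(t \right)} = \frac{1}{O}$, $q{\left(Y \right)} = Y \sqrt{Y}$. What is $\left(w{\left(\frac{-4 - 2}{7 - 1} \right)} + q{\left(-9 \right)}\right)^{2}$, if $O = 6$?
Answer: $\frac{\left(1 - 162 i\right)^{2}}{36} \approx -728.97 - 9.0 i$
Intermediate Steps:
$q{\left(Y \right)} = Y^{\frac{3}{2}}$
$w{\left(t \right)} = \frac{1}{6}$
$\left(w{\left(\frac{-4 - 2}{7 - 1} \right)} + q{\left(-9 \right)}\right)^{2} = \left(\frac{1}{6} + \left(-9\right)^{\frac{3}{2}}\right)^{2} = \left(\frac{1}{6} - 27 i\right)^{2}$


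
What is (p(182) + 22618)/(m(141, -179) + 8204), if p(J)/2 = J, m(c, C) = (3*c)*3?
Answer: 22982/9473 ≈ 2.4261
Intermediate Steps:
m(c, C) = 9*c
p(J) = 2*J
(p(182) + 22618)/(m(141, -179) + 8204) = (2*182 + 22618)/(9*141 + 8204) = (364 + 22618)/(1269 + 8204) = 22982/9473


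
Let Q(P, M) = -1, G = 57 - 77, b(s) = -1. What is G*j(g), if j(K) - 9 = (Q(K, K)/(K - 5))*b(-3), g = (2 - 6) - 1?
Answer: -178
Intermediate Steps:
G = -20
g = -5 (g = -4 - 1 = -5)
j(K) = 9 + 1/(-5 + K) (j(K) = 9 + (-1/(K - 5))*(-1) = 9 + (-1/(-5 + K))*(-1) = 9 - 1/(-5 + K)*(-1) = 9 + 1/(-5 + K))
G*j(g) = -20*(-44 + 9*(-5))/(-5 - 5) = -20*(-44 - 45)/(-10) = -(-2)*(-89) = -20*89/10 = -178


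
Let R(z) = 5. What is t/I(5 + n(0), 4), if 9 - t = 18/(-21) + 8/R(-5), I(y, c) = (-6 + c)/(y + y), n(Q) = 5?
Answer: -578/7 ≈ -82.571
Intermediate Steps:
I(y, c) = (-6 + c)/(2*y) (I(y, c) = (-6 + c)/((2*y)) = (-6 + c)*(1/(2*y)) = (-6 + c)/(2*y))
t = 289/35 (t = 9 - (18/(-21) + 8/5) = 9 - (18*(-1/21) + 8*(⅕)) = 9 - (-6/7 + 8/5) = 9 - 1*26/35 = 9 - 26/35 = 289/35 ≈ 8.2571)
t/I(5 + n(0), 4) = 289/(35*(((-6 + 4)/(2*(5 + 5))))) = 289/(35*(((½)*(-2)/10))) = 289/(35*(((½)*(⅒)*(-2)))) = 289/(35*(-⅒)) = (289/35)*(-10) = -578/7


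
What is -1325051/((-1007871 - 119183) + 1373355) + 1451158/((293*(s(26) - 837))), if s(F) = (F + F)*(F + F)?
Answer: -367422307023/134734282331 ≈ -2.7270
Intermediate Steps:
s(F) = 4*F² (s(F) = (2*F)*(2*F) = 4*F²)
-1325051/((-1007871 - 119183) + 1373355) + 1451158/((293*(s(26) - 837))) = -1325051/((-1007871 - 119183) + 1373355) + 1451158/((293*(4*26² - 837))) = -1325051/(-1127054 + 1373355) + 1451158/((293*(4*676 - 837))) = -1325051/246301 + 1451158/((293*(2704 - 837))) = -1325051*1/246301 + 1451158/((293*1867)) = -1325051/246301 + 1451158/547031 = -367422307023/134734282331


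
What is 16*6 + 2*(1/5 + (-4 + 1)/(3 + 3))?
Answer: 477/5 ≈ 95.400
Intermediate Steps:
16*6 + 2*(1/5 + (-4 + 1)/(3 + 3)) = 96 + 2*(⅕ - 3/6) = 96 + 2*(⅕ - 3*⅙) = 96 + 2*(⅕ - ½) = 96 + 2*(-3/10) = 96 - ⅗ = 477/5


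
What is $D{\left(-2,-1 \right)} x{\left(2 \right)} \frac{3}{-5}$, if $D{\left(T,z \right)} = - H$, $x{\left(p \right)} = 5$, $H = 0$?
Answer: $0$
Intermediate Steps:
$D{\left(T,z \right)} = 0$ ($D{\left(T,z \right)} = \left(-1\right) 0 = 0$)
$D{\left(-2,-1 \right)} x{\left(2 \right)} \frac{3}{-5} = 0 \cdot 5 \frac{3}{-5} = 0 \cdot 3 \left(- \frac{1}{5}\right) = 0 \left(- \frac{3}{5}\right) = 0$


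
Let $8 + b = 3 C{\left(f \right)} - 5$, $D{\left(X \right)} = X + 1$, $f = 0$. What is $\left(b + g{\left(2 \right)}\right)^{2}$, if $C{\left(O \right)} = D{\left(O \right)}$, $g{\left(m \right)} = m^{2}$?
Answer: $36$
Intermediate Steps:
$D{\left(X \right)} = 1 + X$
$C{\left(O \right)} = 1 + O$
$b = -10$ ($b = -8 - \left(5 - 3 \left(1 + 0\right)\right) = -8 + \left(3 \cdot 1 - 5\right) = -8 + \left(3 - 5\right) = -8 - 2 = -10$)
$\left(b + g{\left(2 \right)}\right)^{2} = \left(-10 + 2^{2}\right)^{2} = \left(-10 + 4\right)^{2} = \left(-6\right)^{2} = 36$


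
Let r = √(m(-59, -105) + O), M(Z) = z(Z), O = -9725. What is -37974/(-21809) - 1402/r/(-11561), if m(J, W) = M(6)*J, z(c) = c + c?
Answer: 37974/21809 - 1402*I*√10433/120615913 ≈ 1.7412 - 0.0011873*I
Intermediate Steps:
z(c) = 2*c
M(Z) = 2*Z
m(J, W) = 12*J (m(J, W) = (2*6)*J = 12*J)
r = I*√10433 (r = √(12*(-59) - 9725) = √(-708 - 9725) = √(-10433) = I*√10433 ≈ 102.14*I)
-37974/(-21809) - 1402/r/(-11561) = -37974/(-21809) - 1402*(-I*√10433/10433)/(-11561) = -37974*(-1/21809) - (-1402)*I*√10433/10433*(-1/11561) = 37974/21809 + (1402*I*√10433/10433)*(-1/11561) = 37974/21809 - 1402*I*√10433/120615913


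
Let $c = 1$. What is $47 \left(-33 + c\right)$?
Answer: $-1504$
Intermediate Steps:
$47 \left(-33 + c\right) = 47 \left(-33 + 1\right) = 47 \left(-32\right) = -1504$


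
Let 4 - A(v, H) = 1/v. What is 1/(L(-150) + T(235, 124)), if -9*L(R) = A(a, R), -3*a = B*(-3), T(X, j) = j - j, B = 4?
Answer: -12/5 ≈ -2.4000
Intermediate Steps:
T(X, j) = 0
a = 4 (a = -4*(-3)/3 = -1/3*(-12) = 4)
A(v, H) = 4 - 1/v
L(R) = -5/12 (L(R) = -(4 - 1/4)/9 = -1/9*15/4 = -5/12)
1/(L(-150) + T(235, 124)) = 1/(-5/12 + 0) = 1/(-5/12) = -12/5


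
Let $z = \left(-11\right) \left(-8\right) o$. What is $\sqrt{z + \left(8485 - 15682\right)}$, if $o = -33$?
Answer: $i \sqrt{10101} \approx 100.5 i$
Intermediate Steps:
$z = -2904$ ($z = \left(-11\right) \left(-8\right) \left(-33\right) = 88 \left(-33\right) = -2904$)
$\sqrt{z + \left(8485 - 15682\right)} = \sqrt{-2904 + \left(8485 - 15682\right)} = \sqrt{-2904 - 7197} = \sqrt{-10101} = i \sqrt{10101}$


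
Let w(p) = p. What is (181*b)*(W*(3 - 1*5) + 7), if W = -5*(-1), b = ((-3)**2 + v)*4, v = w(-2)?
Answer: -15204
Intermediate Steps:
v = -2
b = 28 (b = ((-3)**2 - 2)*4 = (9 - 2)*4 = 7*4 = 28)
W = 5
(181*b)*(W*(3 - 1*5) + 7) = (181*28)*(5*(3 - 1*5) + 7) = 5068*(5*(3 - 5) + 7) = 5068*(5*(-2) + 7) = 5068*(-10 + 7) = 5068*(-3) = -15204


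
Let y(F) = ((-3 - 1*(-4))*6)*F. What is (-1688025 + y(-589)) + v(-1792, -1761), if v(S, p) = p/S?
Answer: -3031271967/1792 ≈ -1.6916e+6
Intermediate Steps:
y(F) = 6*F (y(F) = ((-3 + 4)*6)*F = (1*6)*F = 6*F)
(-1688025 + y(-589)) + v(-1792, -1761) = (-1688025 + 6*(-589)) - 1761/(-1792) = (-1688025 - 3534) - 1761*(-1/1792) = -1691559 + 1761/1792 = -3031271967/1792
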